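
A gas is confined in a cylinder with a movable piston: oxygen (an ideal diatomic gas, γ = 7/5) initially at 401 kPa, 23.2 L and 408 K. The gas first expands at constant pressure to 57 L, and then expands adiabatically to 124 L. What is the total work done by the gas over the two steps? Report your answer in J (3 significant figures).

W_total ≈ 28800 J

Step 1 (isobaric): W = PΔV = (401 kPa)(57 − 23.2 L) = 13554 J.
After step 1: P = 401 kPa, V = 57 L, T = 1002 K.
Step 2 (adiabatic): W = (P₁V₁ − P₂V₂)/(γ−1) = (22857 − 16749)/0.4 = 15269 J.
W_total = 13554 + 15269 = 28823 J.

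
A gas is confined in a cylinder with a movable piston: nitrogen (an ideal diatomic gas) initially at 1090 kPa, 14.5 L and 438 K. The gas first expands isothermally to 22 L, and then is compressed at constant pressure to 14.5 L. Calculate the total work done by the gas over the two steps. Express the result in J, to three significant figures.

W_total ≈ 1200 J

Step 1 (isothermal): W = P₁V₁ ln(V₂/V₁) = (15805) ln(22/14.5) = 6589 J.
After step 1: P = 718.4 kPa, V = 22 L, T = 438 K.
Step 2 (isobaric): W = PΔV = (718.4 kPa)(14.5 − 22 L) = -5388 J.
W_total = 6589 − 5388 = 1201 J.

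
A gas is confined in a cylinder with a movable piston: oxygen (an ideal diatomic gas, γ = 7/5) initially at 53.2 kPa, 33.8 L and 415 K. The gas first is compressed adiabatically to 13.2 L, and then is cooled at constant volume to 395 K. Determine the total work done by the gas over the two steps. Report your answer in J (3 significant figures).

Step 1 (adiabatic): W = (P₁V₁ − P₂V₂)/(γ−1) = (1798 − 2619)/0.4 = -2053 J.
Step 2 (isochoric): W = 0 (constant volume).
W_total = -2053 + 0 = -2053 J.

W_total ≈ -2050 J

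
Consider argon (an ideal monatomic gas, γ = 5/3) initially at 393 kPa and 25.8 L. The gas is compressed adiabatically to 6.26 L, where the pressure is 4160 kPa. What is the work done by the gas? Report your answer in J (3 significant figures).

W ≈ -23900 J

Adiabatic: W = (P₁V₁ − P₂V₂)/(γ − 1) with γ = 5/3.
P₁V₁ = 10139 J, P₂V₂ = 26042 J.
W = (10139 − 26042) / 0.6667 = -23853 J.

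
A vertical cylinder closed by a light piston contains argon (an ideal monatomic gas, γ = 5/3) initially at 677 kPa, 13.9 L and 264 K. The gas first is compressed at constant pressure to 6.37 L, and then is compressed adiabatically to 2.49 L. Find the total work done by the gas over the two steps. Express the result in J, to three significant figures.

Step 1 (isobaric): W = PΔV = (677 kPa)(6.37 − 13.9 L) = -5098 J.
After step 1: P = 677 kPa, V = 6.37 L, T = 121 K.
Step 2 (adiabatic): W = (P₁V₁ − P₂V₂)/(γ−1) = (4312 − 8067)/0.667 = -5631 J.
W_total = -5098 − 5631 = -10729 J.

W_total ≈ -10700 J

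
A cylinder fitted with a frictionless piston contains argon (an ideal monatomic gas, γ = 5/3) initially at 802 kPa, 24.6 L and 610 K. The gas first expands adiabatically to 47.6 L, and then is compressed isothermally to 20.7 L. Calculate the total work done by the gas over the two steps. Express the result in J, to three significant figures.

W_total ≈ -44.5 J

Step 1 (adiabatic): W = (P₁V₁ − P₂V₂)/(γ−1) = (19729 − 12706)/0.667 = 10535 J.
After step 1: P = 266.9 kPa, V = 47.6 L, T = 392.8 K.
Step 2 (isothermal): W = P₁V₁ ln(V₂/V₁) = (12706) ln(20.7/47.6) = -10580 J.
W_total = 10535 − 10580 = -44.52 J.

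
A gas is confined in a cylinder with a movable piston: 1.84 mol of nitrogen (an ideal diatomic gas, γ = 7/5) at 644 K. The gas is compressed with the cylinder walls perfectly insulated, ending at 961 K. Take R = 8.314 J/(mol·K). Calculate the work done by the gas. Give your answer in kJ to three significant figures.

Adiabatic ⇒ Q = 0, so W_by = −ΔU = nCᵥ(T₁ − T₂).
Cᵥ = 5R/2 = 20.79 J/(mol·K).
W = (1.84)(20.79)(644 − 961) = -12123 J.

W ≈ -12.1 kJ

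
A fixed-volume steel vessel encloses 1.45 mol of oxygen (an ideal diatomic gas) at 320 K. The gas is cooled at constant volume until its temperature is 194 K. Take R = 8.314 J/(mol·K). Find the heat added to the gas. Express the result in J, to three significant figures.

Constant volume ⇒ W = 0, so Q = ΔU = nCᵥΔT with Cᵥ = 5R/2 = 20.79 J/(mol·K).
ΔU = (1.45)(20.79)(194 − 320) = -3797 J.

Q ≈ -3800 J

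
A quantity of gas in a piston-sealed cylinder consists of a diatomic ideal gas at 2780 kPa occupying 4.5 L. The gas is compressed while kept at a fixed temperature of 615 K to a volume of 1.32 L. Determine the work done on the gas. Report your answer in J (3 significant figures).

Isothermal: W = nRT ln(V₂/V₁) = P₁V₁ ln(V₂/V₁).
P₁V₁ = (2780 kPa)(4.5 L) = 12510 J.
W = 12510 × ln(1.32/4.5) = 12510 × -1.226
W_by_gas = -15343 J; work on gas = −W_by = 15343 J.

W ≈ 15300 J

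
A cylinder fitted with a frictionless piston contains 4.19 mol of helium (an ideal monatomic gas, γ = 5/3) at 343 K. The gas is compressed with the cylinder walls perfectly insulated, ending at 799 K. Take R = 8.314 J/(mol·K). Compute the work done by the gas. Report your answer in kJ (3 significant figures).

W ≈ -23.8 kJ

Adiabatic ⇒ Q = 0, so W_by = −ΔU = nCᵥ(T₁ − T₂).
Cᵥ = 3R/2 = 12.47 J/(mol·K).
W = (4.19)(12.47)(343 − 799) = -23828 J.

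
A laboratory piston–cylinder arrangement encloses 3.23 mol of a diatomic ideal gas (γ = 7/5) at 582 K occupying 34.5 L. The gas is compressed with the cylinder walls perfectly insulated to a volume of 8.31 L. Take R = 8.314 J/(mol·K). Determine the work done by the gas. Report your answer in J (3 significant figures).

Adiabatic: TV^(γ−1) = const with γ = 7/5.
T₂ = T₁ (V₁/V₂)^(γ−1) = 582 × (34.5/8.31)^0.4 = 582 × 1.767 = 1029 K.
W_by = nCᵥ(T₁ − T₂) = (3.23)(20.79)(582 − 1029) = -29977 J.

W ≈ -30000 J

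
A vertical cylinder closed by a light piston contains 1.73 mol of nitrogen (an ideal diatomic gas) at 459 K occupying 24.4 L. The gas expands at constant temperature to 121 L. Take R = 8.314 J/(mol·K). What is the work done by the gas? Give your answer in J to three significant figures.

W ≈ 10600 J

Isothermal: W = nRT ln(V₂/V₁).
W = (1.73)(8.314)(459) × ln(121/24.4)
  = 6602 × 1.601
W_by_gas = 10571 J.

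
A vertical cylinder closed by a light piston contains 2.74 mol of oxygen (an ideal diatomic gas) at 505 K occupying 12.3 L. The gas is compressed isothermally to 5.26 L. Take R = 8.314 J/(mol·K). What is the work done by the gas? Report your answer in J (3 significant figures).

W ≈ -9770 J

Isothermal: W = nRT ln(V₂/V₁).
W = (2.74)(8.314)(505) × ln(5.26/12.3)
  = 11504 × -0.8495
W_by_gas = -9772 J.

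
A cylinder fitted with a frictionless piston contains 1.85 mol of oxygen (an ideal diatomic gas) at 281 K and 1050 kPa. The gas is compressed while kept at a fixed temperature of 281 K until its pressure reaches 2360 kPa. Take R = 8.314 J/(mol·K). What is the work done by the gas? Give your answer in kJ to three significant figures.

Isothermal process: W = nRT ln(V₂/V₁) = nRT ln(P₁/P₂).
W = (1.85)(8.314)(281) × ln(1050/2360)
  = 4322 × ln(0.4449) = 4322 × -0.8099
W_by_gas = -3500 J.

W ≈ -3.50 kJ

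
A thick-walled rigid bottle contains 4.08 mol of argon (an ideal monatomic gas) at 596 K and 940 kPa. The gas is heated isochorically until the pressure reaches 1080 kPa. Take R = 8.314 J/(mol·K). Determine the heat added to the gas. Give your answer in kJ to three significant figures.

Constant volume ⇒ W = 0, so Q = ΔU = nCᵥΔT with Cᵥ = 3R/2 = 12.47 J/(mol·K).
At constant V, T₂/T₁ = P₂/P₁ ⇒ ΔT = T₁(P₂/P₁ − 1) = 596·(1080/940 − 1) = 88.77 K.
ΔU = (4.08)(12.47)(88.77) = 4517 J.

Q ≈ 4.52 kJ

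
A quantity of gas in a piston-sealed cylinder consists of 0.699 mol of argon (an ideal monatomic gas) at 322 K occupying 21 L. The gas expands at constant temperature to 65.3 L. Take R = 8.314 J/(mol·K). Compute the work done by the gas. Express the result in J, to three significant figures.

Isothermal: W = nRT ln(V₂/V₁).
W = (0.699)(8.314)(322) × ln(65.3/21)
  = 1871 × 1.134
W_by_gas = 2123 J.

W ≈ 2120 J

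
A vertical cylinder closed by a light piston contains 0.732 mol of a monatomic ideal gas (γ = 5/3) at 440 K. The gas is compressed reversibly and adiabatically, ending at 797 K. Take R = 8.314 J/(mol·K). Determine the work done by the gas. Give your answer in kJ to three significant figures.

Adiabatic ⇒ Q = 0, so W_by = −ΔU = nCᵥ(T₁ − T₂).
Cᵥ = 3R/2 = 12.47 J/(mol·K).
W = (0.732)(12.47)(440 − 797) = -3259 J.

W ≈ -3.26 kJ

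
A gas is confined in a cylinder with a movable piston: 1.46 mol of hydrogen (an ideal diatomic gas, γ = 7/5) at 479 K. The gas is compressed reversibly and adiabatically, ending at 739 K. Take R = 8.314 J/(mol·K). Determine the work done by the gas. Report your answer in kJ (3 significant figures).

Adiabatic ⇒ Q = 0, so W_by = −ΔU = nCᵥ(T₁ − T₂).
Cᵥ = 5R/2 = 20.79 J/(mol·K).
W = (1.46)(20.79)(479 − 739) = -7890 J.

W ≈ -7.89 kJ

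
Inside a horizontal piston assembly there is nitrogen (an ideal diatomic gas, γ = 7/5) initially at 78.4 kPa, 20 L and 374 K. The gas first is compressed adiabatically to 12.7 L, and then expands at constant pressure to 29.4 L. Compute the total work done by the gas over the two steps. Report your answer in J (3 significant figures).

W_total ≈ 1690 J

Step 1 (adiabatic): W = (P₁V₁ − P₂V₂)/(γ−1) = (1568 − 1880)/0.4 = -780.9 J.
After step 1: P = 148.1 kPa, V = 12.7 L, T = 448.5 K.
Step 2 (isobaric): W = PΔV = (148.1 kPa)(29.4 − 12.7 L) = 2473 J.
W_total = -780.9 + 2473 = 1692 J.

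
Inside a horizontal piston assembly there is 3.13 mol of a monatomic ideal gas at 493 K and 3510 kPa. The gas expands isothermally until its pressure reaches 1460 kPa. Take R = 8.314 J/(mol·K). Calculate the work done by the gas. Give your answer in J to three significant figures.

Isothermal process: W = nRT ln(V₂/V₁) = nRT ln(P₁/P₂).
W = (3.13)(8.314)(493) × ln(3510/1460)
  = 12829 × ln(2.404) = 12829 × 0.8772
W_by_gas = 11254 J.

W ≈ 11300 J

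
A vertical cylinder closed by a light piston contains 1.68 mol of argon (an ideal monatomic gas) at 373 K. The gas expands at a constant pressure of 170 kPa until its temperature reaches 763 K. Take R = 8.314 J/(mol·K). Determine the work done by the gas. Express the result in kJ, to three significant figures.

Isobaric: W = P ΔV = nR ΔT.
W = (1.68)(8.314)(763 − 373) = 5447 J.

W ≈ 5.45 kJ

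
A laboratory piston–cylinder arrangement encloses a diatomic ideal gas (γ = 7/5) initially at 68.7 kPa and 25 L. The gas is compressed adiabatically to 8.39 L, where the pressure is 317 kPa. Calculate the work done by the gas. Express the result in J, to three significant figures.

W ≈ -2360 J

Adiabatic: W = (P₁V₁ − P₂V₂)/(γ − 1) with γ = 7/5.
P₁V₁ = 1718 J, P₂V₂ = 2660 J.
W = (1718 − 2660) / 0.4 = -2355 J.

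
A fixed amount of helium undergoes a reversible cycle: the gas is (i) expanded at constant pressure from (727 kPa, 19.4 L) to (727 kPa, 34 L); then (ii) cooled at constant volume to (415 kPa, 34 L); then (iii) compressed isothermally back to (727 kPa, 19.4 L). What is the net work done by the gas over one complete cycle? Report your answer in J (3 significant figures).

Leg (i): W = PΔV = (727)(34 − 19.4) = 10614 J.
Leg (ii): W = 0.
Leg (iii): W = PᵢVᵢ ln(V_f/Vᵢ) = (14110) ln(19.4/34) = -7917 J.
W_net = 10614 − 7917 = 2697 J.

W_net ≈ 2700 J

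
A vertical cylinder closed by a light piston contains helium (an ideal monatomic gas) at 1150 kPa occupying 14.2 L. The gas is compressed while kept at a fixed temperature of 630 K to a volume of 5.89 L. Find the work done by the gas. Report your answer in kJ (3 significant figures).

Isothermal: W = nRT ln(V₂/V₁) = P₁V₁ ln(V₂/V₁).
P₁V₁ = (1150 kPa)(14.2 L) = 16330 J.
W = 16330 × ln(5.89/14.2) = 16330 × -0.88
W_by_gas = -14370 J.

W ≈ -14.4 kJ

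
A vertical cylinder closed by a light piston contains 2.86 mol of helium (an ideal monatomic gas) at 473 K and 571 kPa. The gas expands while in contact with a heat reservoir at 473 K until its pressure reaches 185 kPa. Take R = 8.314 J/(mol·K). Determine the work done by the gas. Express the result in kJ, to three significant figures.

W ≈ 12.7 kJ

Isothermal process: W = nRT ln(V₂/V₁) = nRT ln(P₁/P₂).
W = (2.86)(8.314)(473) × ln(571/185)
  = 11247 × ln(3.086) = 11247 × 1.127
W_by_gas = 12676 J.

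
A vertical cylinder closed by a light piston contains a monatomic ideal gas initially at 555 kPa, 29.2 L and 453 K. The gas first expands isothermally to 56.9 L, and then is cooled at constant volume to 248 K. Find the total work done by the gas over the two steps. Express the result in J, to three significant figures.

Step 1 (isothermal): W = P₁V₁ ln(V₂/V₁) = (16206) ln(56.9/29.2) = 10811 J.
Step 2 (isochoric): W = 0 (constant volume).
W_total = 10811 + 0 = 10811 J.

W_total ≈ 10800 J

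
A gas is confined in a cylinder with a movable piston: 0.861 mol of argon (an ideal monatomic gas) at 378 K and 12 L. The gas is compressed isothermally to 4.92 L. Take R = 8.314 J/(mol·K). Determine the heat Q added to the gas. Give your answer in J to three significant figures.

Q ≈ -2410 J

Isothermal ⇒ ΔU = 0, so Q = W = nRT ln(V₂/V₁).
Q = (0.861)(8.314)(378) ln(4.92/12) = 2706 × -0.8916 = -2413 J.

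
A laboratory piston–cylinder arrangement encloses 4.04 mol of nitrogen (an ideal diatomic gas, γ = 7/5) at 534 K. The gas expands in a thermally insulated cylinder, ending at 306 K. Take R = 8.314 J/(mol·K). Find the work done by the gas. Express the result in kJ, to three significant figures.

W ≈ 19.1 kJ

Adiabatic ⇒ Q = 0, so W_by = −ΔU = nCᵥ(T₁ − T₂).
Cᵥ = 5R/2 = 20.79 J/(mol·K).
W = (4.04)(20.79)(534 − 306) = 19145 J.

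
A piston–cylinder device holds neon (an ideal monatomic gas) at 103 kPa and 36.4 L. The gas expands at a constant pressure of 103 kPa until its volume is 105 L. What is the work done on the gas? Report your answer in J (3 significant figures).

Isobaric: W = P ΔV.
W = (103 kPa)(105 − 36.4 L) = (103)(68.6) = 7066 J.
Work on gas = −W_by = -7066 J.

W ≈ -7070 J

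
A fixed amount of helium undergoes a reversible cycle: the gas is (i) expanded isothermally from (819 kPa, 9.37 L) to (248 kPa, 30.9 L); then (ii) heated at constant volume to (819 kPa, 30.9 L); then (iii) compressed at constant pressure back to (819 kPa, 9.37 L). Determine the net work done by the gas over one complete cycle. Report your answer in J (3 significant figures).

W_net ≈ -8480 J

Leg (i): W = PᵢVᵢ ln(V_f/Vᵢ) = (7674) ln(30.9/9.37) = 9157 J.
Leg (ii): W = 0.
Leg (iii): W = PΔV = (819)(9.37 − 30.9) = -17633 J.
W_net = 9157 − 17633 = -8476 J.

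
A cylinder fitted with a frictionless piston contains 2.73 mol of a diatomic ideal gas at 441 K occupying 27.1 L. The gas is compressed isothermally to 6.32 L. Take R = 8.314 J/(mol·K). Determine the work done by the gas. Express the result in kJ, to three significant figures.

Isothermal: W = nRT ln(V₂/V₁).
W = (2.73)(8.314)(441) × ln(6.32/27.1)
  = 10009 × -1.456
W_by_gas = -14572 J.

W ≈ -14.6 kJ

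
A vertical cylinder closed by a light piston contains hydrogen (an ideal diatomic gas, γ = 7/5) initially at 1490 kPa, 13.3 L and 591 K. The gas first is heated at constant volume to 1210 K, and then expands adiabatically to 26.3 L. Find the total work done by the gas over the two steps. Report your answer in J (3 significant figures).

Step 1 (isochoric): W = 0 (constant volume).
After step 1: P = 3051 kPa (V unchanged).
Step 2 (adiabatic): W = (P₁V₁ − P₂V₂)/(γ−1) = (40573 − 30888)/0.4 = 24211 J.
W_total = 0 + 24211 = 24211 J.

W_total ≈ 24200 J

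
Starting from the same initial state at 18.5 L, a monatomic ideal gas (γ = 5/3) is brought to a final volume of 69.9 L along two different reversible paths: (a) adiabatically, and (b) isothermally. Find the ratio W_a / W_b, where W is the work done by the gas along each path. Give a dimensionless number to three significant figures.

W_a / W_b ≈ 0.663

Path (a) adiabatic: W = P₁V₁(1 − (V₁/V₂)^(γ−1))/(γ−1) → W_a/(P₁V₁) = 0.8817.
Path (b) isothermal: W = P₁V₁ ln(V₂/V₁) → W_b/(P₁V₁) = 1.329.
W_a / W_b = 0.8817 / 1.329 = 0.6633.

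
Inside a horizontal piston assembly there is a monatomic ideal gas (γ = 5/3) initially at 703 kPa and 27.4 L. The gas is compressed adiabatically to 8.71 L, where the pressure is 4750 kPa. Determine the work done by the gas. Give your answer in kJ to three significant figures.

W ≈ -33.2 kJ

Adiabatic: W = (P₁V₁ − P₂V₂)/(γ − 1) with γ = 5/3.
P₁V₁ = 19262 J, P₂V₂ = 41373 J.
W = (19262 − 41373) / 0.6667 = -33165 J.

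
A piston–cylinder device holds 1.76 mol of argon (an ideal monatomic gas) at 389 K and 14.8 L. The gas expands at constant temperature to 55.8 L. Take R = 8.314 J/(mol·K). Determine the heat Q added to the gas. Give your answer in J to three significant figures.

Q ≈ 7550 J

Isothermal ⇒ ΔU = 0, so Q = W = nRT ln(V₂/V₁).
Q = (1.76)(8.314)(389) ln(55.8/14.8) = 5692 × 1.327 = 7554 J.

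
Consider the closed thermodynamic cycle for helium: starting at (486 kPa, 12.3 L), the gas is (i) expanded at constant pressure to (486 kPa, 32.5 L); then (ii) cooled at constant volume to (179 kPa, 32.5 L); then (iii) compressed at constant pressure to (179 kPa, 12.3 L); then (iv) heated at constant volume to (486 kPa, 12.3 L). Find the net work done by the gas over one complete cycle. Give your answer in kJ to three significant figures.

W_net ≈ 6.20 kJ

Constant-volume legs do no work.
W(i) = (486)(32.5 − 12.3) = 9817 J; W(iii) = (179)(12.3 − 32.5) = -3616 J.
W_net = 9817 − 3616 = 6201 J (the clockwise enclosed area).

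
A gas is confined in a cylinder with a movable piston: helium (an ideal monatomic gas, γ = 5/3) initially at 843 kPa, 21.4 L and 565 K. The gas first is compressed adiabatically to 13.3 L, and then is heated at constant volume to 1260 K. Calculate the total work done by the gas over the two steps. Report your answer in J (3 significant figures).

Step 1 (adiabatic): W = (P₁V₁ − P₂V₂)/(γ−1) = (18040 − 24771)/0.667 = -10097 J.
Step 2 (isochoric): W = 0 (constant volume).
W_total = -10097 + 0 = -10097 J.

W_total ≈ -10100 J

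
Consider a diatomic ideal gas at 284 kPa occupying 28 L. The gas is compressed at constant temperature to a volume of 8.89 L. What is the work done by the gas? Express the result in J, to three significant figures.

Isothermal: W = nRT ln(V₂/V₁) = P₁V₁ ln(V₂/V₁).
P₁V₁ = (284 kPa)(28 L) = 7952 J.
W = 7952 × ln(8.89/28) = 7952 × -1.147
W_by_gas = -9123 J.

W ≈ -9120 J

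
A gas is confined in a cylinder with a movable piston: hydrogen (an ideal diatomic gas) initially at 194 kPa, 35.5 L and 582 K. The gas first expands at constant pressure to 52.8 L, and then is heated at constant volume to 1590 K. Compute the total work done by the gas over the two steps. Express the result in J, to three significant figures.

Step 1 (isobaric): W = PΔV = (194 kPa)(52.8 − 35.5 L) = 3356 J.
Step 2 (isochoric): W = 0 (constant volume).
W_total = 3356 + 0 = 3356 J.

W_total ≈ 3360 J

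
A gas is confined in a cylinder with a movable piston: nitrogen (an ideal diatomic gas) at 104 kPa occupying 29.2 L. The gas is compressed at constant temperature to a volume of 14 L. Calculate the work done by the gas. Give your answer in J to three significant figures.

Isothermal: W = nRT ln(V₂/V₁) = P₁V₁ ln(V₂/V₁).
P₁V₁ = (104 kPa)(29.2 L) = 3037 J.
W = 3037 × ln(14/29.2) = 3037 × -0.7351
W_by_gas = -2232 J.

W ≈ -2230 J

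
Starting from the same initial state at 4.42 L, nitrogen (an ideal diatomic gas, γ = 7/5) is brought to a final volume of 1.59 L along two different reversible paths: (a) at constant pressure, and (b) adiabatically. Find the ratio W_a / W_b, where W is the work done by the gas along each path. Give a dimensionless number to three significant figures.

Path (a) isobaric: W = P₁(V₂ − V₁) → W_a/(P₁V₁) = -0.6403.
Path (b) adiabatic: W = P₁V₁(1 − (V₁/V₂)^(γ−1))/(γ−1) → W_b/(P₁V₁) = -1.263.
W_a / W_b = -0.6403 / -1.263 = 0.5069.

W_a / W_b ≈ 0.507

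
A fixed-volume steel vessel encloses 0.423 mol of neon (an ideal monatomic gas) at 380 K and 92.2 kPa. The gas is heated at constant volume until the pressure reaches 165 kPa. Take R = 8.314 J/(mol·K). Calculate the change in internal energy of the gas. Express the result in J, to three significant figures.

Constant volume ⇒ W = 0, so Q = ΔU = nCᵥΔT with Cᵥ = 3R/2 = 12.47 J/(mol·K).
At constant V, T₂/T₁ = P₂/P₁ ⇒ ΔT = T₁(P₂/P₁ − 1) = 380·(165/92.2 − 1) = 300 K.
ΔU = (0.423)(12.47)(300) = 1583 J.

ΔU ≈ 1580 J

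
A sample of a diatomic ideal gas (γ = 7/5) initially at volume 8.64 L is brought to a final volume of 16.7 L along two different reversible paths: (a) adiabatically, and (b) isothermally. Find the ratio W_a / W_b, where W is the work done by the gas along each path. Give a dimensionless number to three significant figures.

W_a / W_b ≈ 0.879

Path (a) adiabatic: W = P₁V₁(1 − (V₁/V₂)^(γ−1))/(γ−1) → W_a/(P₁V₁) = 0.5793.
Path (b) isothermal: W = P₁V₁ ln(V₂/V₁) → W_b/(P₁V₁) = 0.659.
W_a / W_b = 0.5793 / 0.659 = 0.8791.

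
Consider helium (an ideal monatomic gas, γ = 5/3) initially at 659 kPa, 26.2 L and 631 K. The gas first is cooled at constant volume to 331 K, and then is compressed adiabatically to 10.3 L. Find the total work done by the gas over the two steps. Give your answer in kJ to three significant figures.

Step 1 (isochoric): W = 0 (constant volume).
After step 1: P = 345.7 kPa (V unchanged).
Step 2 (adiabatic): W = (P₁V₁ − P₂V₂)/(γ−1) = (9057 − 16877)/0.667 = -11730 J.
W_total = 0 − 11730 = -11730 J.

W_total ≈ -11.7 kJ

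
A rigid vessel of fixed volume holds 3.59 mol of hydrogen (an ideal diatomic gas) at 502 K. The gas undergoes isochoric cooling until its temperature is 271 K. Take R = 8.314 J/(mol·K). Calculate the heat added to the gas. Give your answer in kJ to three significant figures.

Constant volume ⇒ W = 0, so Q = ΔU = nCᵥΔT with Cᵥ = 5R/2 = 20.79 J/(mol·K).
ΔU = (3.59)(20.79)(271 − 502) = -17237 J.

Q ≈ -17.2 kJ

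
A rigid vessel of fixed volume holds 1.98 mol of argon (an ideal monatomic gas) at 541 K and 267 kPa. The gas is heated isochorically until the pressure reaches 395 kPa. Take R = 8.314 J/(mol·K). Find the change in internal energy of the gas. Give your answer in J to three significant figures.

ΔU ≈ 6400 J

Constant volume ⇒ W = 0, so Q = ΔU = nCᵥΔT with Cᵥ = 3R/2 = 12.47 J/(mol·K).
At constant V, T₂/T₁ = P₂/P₁ ⇒ ΔT = T₁(P₂/P₁ − 1) = 541·(395/267 − 1) = 259.4 K.
ΔU = (1.98)(12.47)(259.4) = 6404 J.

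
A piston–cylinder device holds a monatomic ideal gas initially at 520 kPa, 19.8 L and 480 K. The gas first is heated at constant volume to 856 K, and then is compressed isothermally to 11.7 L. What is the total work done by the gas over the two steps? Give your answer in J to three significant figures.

W_total ≈ -9660 J

Step 1 (isochoric): W = 0 (constant volume).
After step 1: P = 927.3 kPa (V unchanged).
Step 2 (isothermal): W = P₁V₁ ln(V₂/V₁) = (18361) ln(11.7/19.8) = -9660 J.
W_total = 0 − 9660 = -9660 J.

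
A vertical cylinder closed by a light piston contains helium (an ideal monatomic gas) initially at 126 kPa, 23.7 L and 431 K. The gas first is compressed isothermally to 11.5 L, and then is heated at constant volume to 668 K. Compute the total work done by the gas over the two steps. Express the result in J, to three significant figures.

W_total ≈ -2160 J

Step 1 (isothermal): W = P₁V₁ ln(V₂/V₁) = (2986) ln(11.5/23.7) = -2159 J.
Step 2 (isochoric): W = 0 (constant volume).
W_total = -2159 + 0 = -2159 J.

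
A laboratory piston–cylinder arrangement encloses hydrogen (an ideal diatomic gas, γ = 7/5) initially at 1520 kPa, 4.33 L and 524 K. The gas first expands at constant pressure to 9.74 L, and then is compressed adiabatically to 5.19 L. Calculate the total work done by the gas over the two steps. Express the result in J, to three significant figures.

W_total ≈ -2370 J

Step 1 (isobaric): W = PΔV = (1520 kPa)(9.74 − 4.33 L) = 8223 J.
After step 1: P = 1520 kPa, V = 9.74 L, T = 1179 K.
Step 2 (adiabatic): W = (P₁V₁ − P₂V₂)/(γ−1) = (14805 − 19044)/0.4 = -10598 J.
W_total = 8223 − 10598 = -2375 J.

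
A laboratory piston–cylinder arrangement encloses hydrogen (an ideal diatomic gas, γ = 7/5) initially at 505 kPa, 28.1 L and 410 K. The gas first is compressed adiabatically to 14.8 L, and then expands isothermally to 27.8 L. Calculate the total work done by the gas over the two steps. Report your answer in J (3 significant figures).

Step 1 (adiabatic): W = (P₁V₁ − P₂V₂)/(γ−1) = (14190 − 18339)/0.4 = -10371 J.
After step 1: P = 1239 kPa, V = 14.8 L, T = 529.9 K.
Step 2 (isothermal): W = P₁V₁ ln(V₂/V₁) = (18339) ln(27.8/14.8) = 11561 J.
W_total = -10371 + 11561 = 1190 J.

W_total ≈ 1190 J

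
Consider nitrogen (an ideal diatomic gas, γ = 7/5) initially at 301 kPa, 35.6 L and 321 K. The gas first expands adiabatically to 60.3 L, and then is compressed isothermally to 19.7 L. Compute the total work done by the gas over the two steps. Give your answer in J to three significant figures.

W_total ≈ -4620 J

Step 1 (adiabatic): W = (P₁V₁ − P₂V₂)/(γ−1) = (10716 − 8679)/0.4 = 5092 J.
After step 1: P = 143.9 kPa, V = 60.3 L, T = 260 K.
Step 2 (isothermal): W = P₁V₁ ln(V₂/V₁) = (8679) ln(19.7/60.3) = -9709 J.
W_total = 5092 − 9709 = -4618 J.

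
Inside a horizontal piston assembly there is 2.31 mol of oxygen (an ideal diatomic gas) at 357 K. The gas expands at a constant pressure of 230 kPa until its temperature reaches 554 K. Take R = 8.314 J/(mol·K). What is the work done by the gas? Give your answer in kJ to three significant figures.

W ≈ 3.78 kJ

Isobaric: W = P ΔV = nR ΔT.
W = (2.31)(8.314)(554 − 357) = 3783 J.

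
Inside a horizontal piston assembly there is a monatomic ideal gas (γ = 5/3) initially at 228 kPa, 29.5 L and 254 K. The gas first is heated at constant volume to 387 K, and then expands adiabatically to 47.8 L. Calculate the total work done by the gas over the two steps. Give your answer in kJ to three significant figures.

W_total ≈ 4.23 kJ

Step 1 (isochoric): W = 0 (constant volume).
After step 1: P = 347.4 kPa (V unchanged).
Step 2 (adiabatic): W = (P₁V₁ − P₂V₂)/(γ−1) = (10248 − 7428)/0.667 = 4229 J.
W_total = 0 + 4229 = 4229 J.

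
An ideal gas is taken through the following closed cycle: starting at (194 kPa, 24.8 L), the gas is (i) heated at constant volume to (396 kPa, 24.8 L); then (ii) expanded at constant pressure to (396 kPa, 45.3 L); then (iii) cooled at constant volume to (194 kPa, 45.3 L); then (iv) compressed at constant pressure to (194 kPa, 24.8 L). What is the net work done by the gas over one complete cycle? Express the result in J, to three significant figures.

W_net ≈ 4140 J

Constant-volume legs do no work.
W(ii) = (396)(45.3 − 24.8) = 8118 J; W(iv) = (194)(24.8 − 45.3) = -3977 J.
W_net = 8118 − 3977 = 4141 J (the clockwise enclosed area).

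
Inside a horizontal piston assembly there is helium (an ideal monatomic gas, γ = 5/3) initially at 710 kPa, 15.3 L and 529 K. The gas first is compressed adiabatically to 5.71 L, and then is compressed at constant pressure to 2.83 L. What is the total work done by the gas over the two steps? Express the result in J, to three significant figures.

Step 1 (adiabatic): W = (P₁V₁ − P₂V₂)/(γ−1) = (10863 − 20957)/0.667 = -15140 J.
After step 1: P = 3670 kPa, V = 5.71 L, T = 1021 K.
Step 2 (isobaric): W = PΔV = (3670 kPa)(2.83 − 5.71 L) = -10570 J.
W_total = -15140 − 10570 = -25710 J.

W_total ≈ -25700 J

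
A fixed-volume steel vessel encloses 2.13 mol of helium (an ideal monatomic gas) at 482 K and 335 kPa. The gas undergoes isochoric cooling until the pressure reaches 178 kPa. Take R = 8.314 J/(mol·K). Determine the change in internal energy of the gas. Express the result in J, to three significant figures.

ΔU ≈ -6000 J

Constant volume ⇒ W = 0, so Q = ΔU = nCᵥΔT with Cᵥ = 3R/2 = 12.47 J/(mol·K).
At constant V, T₂/T₁ = P₂/P₁ ⇒ ΔT = T₁(P₂/P₁ − 1) = 482·(178/335 − 1) = -225.9 K.
ΔU = (2.13)(12.47)(-225.9) = -6000 J.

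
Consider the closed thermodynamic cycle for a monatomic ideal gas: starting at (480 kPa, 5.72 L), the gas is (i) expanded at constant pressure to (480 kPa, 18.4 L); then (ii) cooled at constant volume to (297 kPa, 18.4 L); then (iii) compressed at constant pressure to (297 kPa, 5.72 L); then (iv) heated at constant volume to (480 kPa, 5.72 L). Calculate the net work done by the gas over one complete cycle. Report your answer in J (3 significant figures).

Constant-volume legs do no work.
W(i) = (480)(18.4 − 5.72) = 6086 J; W(iii) = (297)(5.72 − 18.4) = -3766 J.
W_net = 6086 − 3766 = 2320 J (the clockwise enclosed area).

W_net ≈ 2320 J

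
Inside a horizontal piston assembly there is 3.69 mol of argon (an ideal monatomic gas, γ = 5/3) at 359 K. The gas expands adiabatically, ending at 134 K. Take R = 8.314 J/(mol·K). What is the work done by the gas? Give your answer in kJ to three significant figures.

Adiabatic ⇒ Q = 0, so W_by = −ΔU = nCᵥ(T₁ − T₂).
Cᵥ = 3R/2 = 12.47 J/(mol·K).
W = (3.69)(12.47)(359 − 134) = 10354 J.

W ≈ 10.4 kJ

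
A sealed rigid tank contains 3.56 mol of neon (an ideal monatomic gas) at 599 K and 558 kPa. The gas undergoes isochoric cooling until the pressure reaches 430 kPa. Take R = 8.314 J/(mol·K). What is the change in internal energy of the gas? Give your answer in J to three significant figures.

Constant volume ⇒ W = 0, so Q = ΔU = nCᵥΔT with Cᵥ = 3R/2 = 12.47 J/(mol·K).
At constant V, T₂/T₁ = P₂/P₁ ⇒ ΔT = T₁(P₂/P₁ − 1) = 599·(430/558 − 1) = -137.4 K.
ΔU = (3.56)(12.47)(-137.4) = -6100 J.

ΔU ≈ -6100 J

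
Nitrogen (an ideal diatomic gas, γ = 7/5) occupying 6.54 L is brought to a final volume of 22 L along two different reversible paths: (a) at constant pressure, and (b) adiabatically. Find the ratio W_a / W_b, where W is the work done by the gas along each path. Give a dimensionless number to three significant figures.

W_a / W_b ≈ 2.46

Path (a) isobaric: W = P₁(V₂ − V₁) → W_a/(P₁V₁) = 2.364.
Path (b) adiabatic: W = P₁V₁(1 − (V₁/V₂)^(γ−1))/(γ−1) → W_b/(P₁V₁) = 0.9611.
W_a / W_b = 2.364 / 0.9611 = 2.46.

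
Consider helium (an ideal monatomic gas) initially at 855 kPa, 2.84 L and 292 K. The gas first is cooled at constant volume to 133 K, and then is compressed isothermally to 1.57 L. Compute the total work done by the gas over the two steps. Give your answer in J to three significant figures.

Step 1 (isochoric): W = 0 (constant volume).
After step 1: P = 389.4 kPa (V unchanged).
Step 2 (isothermal): W = P₁V₁ ln(V₂/V₁) = (1106) ln(1.57/2.84) = -655.6 J.
W_total = 0 − 655.6 = -655.6 J.

W_total ≈ -656 J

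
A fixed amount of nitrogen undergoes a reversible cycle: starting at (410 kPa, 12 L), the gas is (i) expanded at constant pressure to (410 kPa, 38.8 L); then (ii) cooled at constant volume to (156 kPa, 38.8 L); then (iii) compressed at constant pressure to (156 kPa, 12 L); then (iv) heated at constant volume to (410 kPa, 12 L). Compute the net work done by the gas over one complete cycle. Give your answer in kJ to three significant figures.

W_net ≈ 6.81 kJ

Constant-volume legs do no work.
W(i) = (410)(38.8 − 12) = 10988 J; W(iii) = (156)(12 − 38.8) = -4181 J.
W_net = 10988 − 4181 = 6807 J (the clockwise enclosed area).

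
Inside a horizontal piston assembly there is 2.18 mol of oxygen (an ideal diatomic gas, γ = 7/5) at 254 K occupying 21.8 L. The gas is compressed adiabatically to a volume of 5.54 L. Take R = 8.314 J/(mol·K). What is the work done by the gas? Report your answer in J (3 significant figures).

W ≈ -8400 J

Adiabatic: TV^(γ−1) = const with γ = 7/5.
T₂ = T₁ (V₁/V₂)^(γ−1) = 254 × (21.8/5.54)^0.4 = 254 × 1.73 = 439.4 K.
W_by = nCᵥ(T₁ − T₂) = (2.18)(20.79)(254 − 439.4) = -8399 J.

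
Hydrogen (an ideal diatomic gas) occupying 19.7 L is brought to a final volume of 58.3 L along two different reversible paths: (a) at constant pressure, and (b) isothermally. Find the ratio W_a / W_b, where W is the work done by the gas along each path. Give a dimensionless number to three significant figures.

Path (a) isobaric: W = P₁(V₂ − V₁) → W_a/(P₁V₁) = 1.959.
Path (b) isothermal: W = P₁V₁ ln(V₂/V₁) → W_b/(P₁V₁) = 1.085.
W_a / W_b = 1.959 / 1.085 = 1.806.

W_a / W_b ≈ 1.81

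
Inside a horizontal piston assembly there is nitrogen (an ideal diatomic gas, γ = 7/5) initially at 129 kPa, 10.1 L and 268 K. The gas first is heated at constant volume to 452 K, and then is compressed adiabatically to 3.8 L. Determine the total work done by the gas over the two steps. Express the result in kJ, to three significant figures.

Step 1 (isochoric): W = 0 (constant volume).
After step 1: P = 217.6 kPa (V unchanged).
Step 2 (adiabatic): W = (P₁V₁ − P₂V₂)/(γ−1) = (2197 − 3249)/0.4 = -2629 J.
W_total = 0 − 2629 = -2629 J.

W_total ≈ -2.63 kJ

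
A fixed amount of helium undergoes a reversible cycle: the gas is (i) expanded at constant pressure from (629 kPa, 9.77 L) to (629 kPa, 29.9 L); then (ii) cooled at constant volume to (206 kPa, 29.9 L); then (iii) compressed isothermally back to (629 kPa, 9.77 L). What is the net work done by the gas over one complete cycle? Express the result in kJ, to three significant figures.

Leg (i): W = PΔV = (629)(29.9 − 9.77) = 12662 J.
Leg (ii): W = 0.
Leg (iii): W = PᵢVᵢ ln(V_f/Vᵢ) = (6159) ln(9.77/29.9) = -6890 J.
W_net = 12662 − 6890 = 5772 J.

W_net ≈ 5.77 kJ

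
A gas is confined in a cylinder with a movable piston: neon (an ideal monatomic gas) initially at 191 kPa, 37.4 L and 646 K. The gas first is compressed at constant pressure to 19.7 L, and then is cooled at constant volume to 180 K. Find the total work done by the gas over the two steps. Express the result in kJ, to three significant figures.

Step 1 (isobaric): W = PΔV = (191 kPa)(19.7 − 37.4 L) = -3381 J.
Step 2 (isochoric): W = 0 (constant volume).
W_total = -3381 + 0 = -3381 J.

W_total ≈ -3.38 kJ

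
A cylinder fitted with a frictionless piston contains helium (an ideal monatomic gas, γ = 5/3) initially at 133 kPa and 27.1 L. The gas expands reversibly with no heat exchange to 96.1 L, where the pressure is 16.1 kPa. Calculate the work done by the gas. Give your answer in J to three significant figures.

Adiabatic: W = (P₁V₁ − P₂V₂)/(γ − 1) with γ = 5/3.
P₁V₁ = 3604 J, P₂V₂ = 1547 J.
W = (3604 − 1547) / 0.6667 = 3086 J.

W ≈ 3090 J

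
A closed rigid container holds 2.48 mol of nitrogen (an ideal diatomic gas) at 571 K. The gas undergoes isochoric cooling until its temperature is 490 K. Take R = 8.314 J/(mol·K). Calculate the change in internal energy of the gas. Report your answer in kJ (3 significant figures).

ΔU ≈ -4.18 kJ

Constant volume ⇒ W = 0, so Q = ΔU = nCᵥΔT with Cᵥ = 5R/2 = 20.79 J/(mol·K).
ΔU = (2.48)(20.79)(490 − 571) = -4175 J.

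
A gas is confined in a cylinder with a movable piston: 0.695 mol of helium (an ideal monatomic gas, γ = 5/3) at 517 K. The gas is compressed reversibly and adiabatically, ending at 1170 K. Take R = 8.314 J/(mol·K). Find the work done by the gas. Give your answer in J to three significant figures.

W ≈ -5660 J

Adiabatic ⇒ Q = 0, so W_by = −ΔU = nCᵥ(T₁ − T₂).
Cᵥ = 3R/2 = 12.47 J/(mol·K).
W = (0.695)(12.47)(517 − 1170) = -5660 J.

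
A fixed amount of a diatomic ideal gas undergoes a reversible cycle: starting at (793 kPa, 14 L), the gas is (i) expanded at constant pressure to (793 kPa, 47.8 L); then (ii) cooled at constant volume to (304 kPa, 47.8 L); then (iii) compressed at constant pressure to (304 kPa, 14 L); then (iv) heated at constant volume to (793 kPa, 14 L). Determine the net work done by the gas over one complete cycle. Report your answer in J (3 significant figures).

Constant-volume legs do no work.
W(i) = (793)(47.8 − 14) = 26803 J; W(iii) = (304)(14 − 47.8) = -10275 J.
W_net = 26803 − 10275 = 16528 J (the clockwise enclosed area).

W_net ≈ 16500 J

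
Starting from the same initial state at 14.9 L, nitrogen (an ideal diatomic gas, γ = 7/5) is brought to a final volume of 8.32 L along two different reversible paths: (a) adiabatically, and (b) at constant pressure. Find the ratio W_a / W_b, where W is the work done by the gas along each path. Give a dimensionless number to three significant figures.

W_a / W_b ≈ 1.49

Path (a) adiabatic: W = P₁V₁(1 − (V₁/V₂)^(γ−1))/(γ−1) → W_a/(P₁V₁) = -0.6562.
Path (b) isobaric: W = P₁(V₂ − V₁) → W_b/(P₁V₁) = -0.4416.
W_a / W_b = -0.6562 / -0.4416 = 1.486.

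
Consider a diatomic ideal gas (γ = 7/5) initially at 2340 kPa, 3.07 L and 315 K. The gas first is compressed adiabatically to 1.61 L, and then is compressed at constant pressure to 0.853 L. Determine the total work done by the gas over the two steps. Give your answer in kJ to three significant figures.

Step 1 (adiabatic): W = (P₁V₁ − P₂V₂)/(γ−1) = (7184 − 9300)/0.4 = -5290 J.
After step 1: P = 5776 kPa, V = 1.61 L, T = 407.8 K.
Step 2 (isobaric): W = PΔV = (5776 kPa)(0.853 − 1.61 L) = -4373 J.
W_total = -5290 − 4373 = -9663 J.

W_total ≈ -9.66 kJ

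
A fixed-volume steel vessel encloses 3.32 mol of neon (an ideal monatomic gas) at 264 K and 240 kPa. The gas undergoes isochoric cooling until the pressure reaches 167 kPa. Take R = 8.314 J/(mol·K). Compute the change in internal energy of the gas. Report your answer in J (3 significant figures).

Constant volume ⇒ W = 0, so Q = ΔU = nCᵥΔT with Cᵥ = 3R/2 = 12.47 J/(mol·K).
At constant V, T₂/T₁ = P₂/P₁ ⇒ ΔT = T₁(P₂/P₁ − 1) = 264·(167/240 − 1) = -80.3 K.
ΔU = (3.32)(12.47)(-80.3) = -3325 J.

ΔU ≈ -3320 J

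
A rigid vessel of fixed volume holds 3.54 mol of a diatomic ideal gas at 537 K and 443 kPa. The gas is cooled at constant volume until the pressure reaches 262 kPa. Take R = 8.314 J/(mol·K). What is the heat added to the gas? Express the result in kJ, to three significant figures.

Q ≈ -16.1 kJ

Constant volume ⇒ W = 0, so Q = ΔU = nCᵥΔT with Cᵥ = 5R/2 = 20.79 J/(mol·K).
At constant V, T₂/T₁ = P₂/P₁ ⇒ ΔT = T₁(P₂/P₁ − 1) = 537·(262/443 − 1) = -219.4 K.
ΔU = (3.54)(20.79)(-219.4) = -16144 J.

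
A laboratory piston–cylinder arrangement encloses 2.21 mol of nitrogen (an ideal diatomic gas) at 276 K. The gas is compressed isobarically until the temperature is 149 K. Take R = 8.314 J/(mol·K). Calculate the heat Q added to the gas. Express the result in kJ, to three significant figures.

Isobaric: W = nRΔT = (2.21)(8.314)(-127) = -2333 J.
ΔU = nCᵥΔT with Cᵥ = 5R/2: ΔU = (2.21)(20.79)(-127) = -5834 J.
Q = ΔU + W = -5834 − 2333 = -8167 J.

Q ≈ -8.17 kJ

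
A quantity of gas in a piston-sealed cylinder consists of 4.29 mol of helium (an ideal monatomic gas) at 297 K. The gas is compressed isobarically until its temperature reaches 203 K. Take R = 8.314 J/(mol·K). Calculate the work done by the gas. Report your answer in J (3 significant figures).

Isobaric: W = P ΔV = nR ΔT.
W = (4.29)(8.314)(203 − 297) = -3353 J.

W ≈ -3350 J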